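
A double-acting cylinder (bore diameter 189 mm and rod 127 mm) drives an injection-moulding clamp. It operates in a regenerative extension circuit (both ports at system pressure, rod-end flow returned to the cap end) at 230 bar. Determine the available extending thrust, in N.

F ≈ 2.91e5 N

With equal pressure on both faces, forces on the annular region cancel; the net push is pressure × rod cross-section.
Rod cross-section A_rod = π/4 × (127 mm)² = 12670 mm^2
F = P × A_rod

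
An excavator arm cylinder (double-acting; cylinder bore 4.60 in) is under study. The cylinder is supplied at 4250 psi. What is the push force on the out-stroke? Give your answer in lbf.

F ≈ 70600 lbf

Cap-side area A_cap = π/4 × (4.60 in)² = 16.62 in^2
F = P × A_cap = 4250 psi × A_cap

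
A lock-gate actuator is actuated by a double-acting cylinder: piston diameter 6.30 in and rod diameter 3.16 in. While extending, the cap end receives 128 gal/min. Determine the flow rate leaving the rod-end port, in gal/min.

Cap-side area A_cap = π/4 × (6.30 in)² = 31.17 in^2
Rod-side annular area A_ann = π/4 × (6.30² − 3.16²) = 23.33 in^2
Piston speed v = Q_in/A_cap; rod-end outflow Q_out = v × A_ann = Q_in × A_ann/A_cap.

Q_out ≈ 95.8 gal/min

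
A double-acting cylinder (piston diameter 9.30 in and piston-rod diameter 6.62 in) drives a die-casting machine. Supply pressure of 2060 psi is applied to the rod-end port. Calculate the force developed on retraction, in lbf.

F ≈ 69000 lbf

Rod-side annular area A_ann = π/4 × (9.30² − 6.62²) = 33.51 in^2
On retraction the pressure acts on the annular area (bore minus rod).
F = P × A_ann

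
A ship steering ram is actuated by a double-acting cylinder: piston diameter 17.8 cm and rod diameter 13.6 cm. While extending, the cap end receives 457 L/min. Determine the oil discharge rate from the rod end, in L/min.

Cap-side area A_cap = π/4 × (17.8 cm)² = 248.8 cm^2
Rod-side annular area A_ann = π/4 × (17.8² − 13.6²) = 103.6 cm^2
Piston speed v = Q_in/A_cap; rod-end outflow Q_out = v × A_ann = Q_in × A_ann/A_cap.

Q_out ≈ 190 L/min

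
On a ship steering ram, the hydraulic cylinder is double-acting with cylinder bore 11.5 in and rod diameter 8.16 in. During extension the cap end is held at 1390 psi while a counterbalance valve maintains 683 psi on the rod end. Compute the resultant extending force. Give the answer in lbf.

Cap-side area A_cap = π/4 × (11.5 in)² = 103.9 in^2
Rod-side annular area A_ann = π/4 × (11.5² − 8.16²) = 51.57 in^2
Net thrust = P_cap·A_cap − P_rod·A_ann = 1.444e5 lbf − 35220 lbf

F ≈ 1.09e5 lbf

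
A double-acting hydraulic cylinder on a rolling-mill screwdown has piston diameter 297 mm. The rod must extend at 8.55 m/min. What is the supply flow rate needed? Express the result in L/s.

Cap-side area A_cap = π/4 × (297 mm)² = 69280 mm^2
Q = A × v

Q ≈ 9.87 L/s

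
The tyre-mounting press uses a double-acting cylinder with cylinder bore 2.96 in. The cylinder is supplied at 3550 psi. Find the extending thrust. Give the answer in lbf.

Cap-side area A_cap = π/4 × (2.96 in)² = 6.881 in^2
F = P × A_cap = 3550 psi × A_cap

F ≈ 24400 lbf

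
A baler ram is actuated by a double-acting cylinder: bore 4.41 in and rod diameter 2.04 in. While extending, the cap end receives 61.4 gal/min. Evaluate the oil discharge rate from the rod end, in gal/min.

Q_out ≈ 48.3 gal/min

Cap-side area A_cap = π/4 × (4.41 in)² = 15.27 in^2
Rod-side annular area A_ann = π/4 × (4.41² − 2.04²) = 12.01 in^2
Piston speed v = Q_in/A_cap; rod-end outflow Q_out = v × A_ann = Q_in × A_ann/A_cap.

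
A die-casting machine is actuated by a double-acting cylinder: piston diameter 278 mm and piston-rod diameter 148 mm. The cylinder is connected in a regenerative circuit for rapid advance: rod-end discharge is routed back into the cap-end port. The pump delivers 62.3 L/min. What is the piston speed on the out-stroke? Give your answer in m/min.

v ≈ 3.62 m/min

In regeneration the rod-end outflow joins the pump flow into the cap end, so the net volume the pump must supply per unit advance equals the rod cross-section area.
Rod cross-section A_rod = π/4 × (148 mm)² = 17200 mm^2
v = Q_pump / A_rod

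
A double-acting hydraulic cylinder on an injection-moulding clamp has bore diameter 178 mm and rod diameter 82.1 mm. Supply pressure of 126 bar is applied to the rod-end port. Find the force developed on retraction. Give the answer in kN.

Rod-side annular area A_ann = π/4 × (178² − 82.1²) = 19590 mm^2
On retraction the pressure acts on the annular area (bore minus rod).
F = P × A_ann

F ≈ 247 kN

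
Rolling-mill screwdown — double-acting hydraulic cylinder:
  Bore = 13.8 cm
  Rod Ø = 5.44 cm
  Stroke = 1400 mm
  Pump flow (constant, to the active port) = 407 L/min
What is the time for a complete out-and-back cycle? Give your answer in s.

t ≈ 5.69 s

Cap-side area A_cap = π/4 × (13.8 cm)² = 149.6 cm^2
Rod-side annular area A_ann = π/4 × (13.8² − 5.44²) = 126.3 cm^2
t_ext = A_cap·L/Q = 3.087 s
t_ret = A_ann·L/Q = 2.607 s
t_cycle = t_ext + t_ret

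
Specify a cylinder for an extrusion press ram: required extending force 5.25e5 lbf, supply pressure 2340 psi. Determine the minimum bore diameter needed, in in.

Extension force acts on the full piston face: F = P × (π/4)D².
D = √(4F / (πP)) = √(4 × 5.25e5 lbf / (π × 2340 psi))

D ≈ 16.9 in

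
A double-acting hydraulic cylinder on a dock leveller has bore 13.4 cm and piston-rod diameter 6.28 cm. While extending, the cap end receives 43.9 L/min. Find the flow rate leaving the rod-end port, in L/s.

Q_out ≈ 0.571 L/s

Cap-side area A_cap = π/4 × (13.4 cm)² = 141.0 cm^2
Rod-side annular area A_ann = π/4 × (13.4² − 6.28²) = 110.1 cm^2
Piston speed v = Q_in/A_cap; rod-end outflow Q_out = v × A_ann = Q_in × A_ann/A_cap.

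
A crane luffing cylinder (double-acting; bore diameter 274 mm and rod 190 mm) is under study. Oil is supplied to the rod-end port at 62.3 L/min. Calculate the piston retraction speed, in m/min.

Rod-side annular area A_ann = π/4 × (274² − 190²) = 30610 mm^2
Flow into the rod-end port fills the annular volume.
v = Q / A

v ≈ 2.04 m/min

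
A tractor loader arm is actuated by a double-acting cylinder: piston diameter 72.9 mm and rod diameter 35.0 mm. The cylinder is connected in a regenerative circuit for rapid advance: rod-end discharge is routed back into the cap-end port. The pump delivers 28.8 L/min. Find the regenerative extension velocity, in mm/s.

v ≈ 499 mm/s

In regeneration the rod-end outflow joins the pump flow into the cap end, so the net volume the pump must supply per unit advance equals the rod cross-section area.
Rod cross-section A_rod = π/4 × (35.0 mm)² = 962.1 mm^2
v = Q_pump / A_rod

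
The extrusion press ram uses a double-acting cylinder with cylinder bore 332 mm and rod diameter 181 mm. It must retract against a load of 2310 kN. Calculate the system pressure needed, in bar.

Rod-side annular area A_ann = π/4 × (332² − 181²) = 60840 mm^2
Retraction: pressure acts on the annular area.
P = F / A = 2310 kN / A

P ≈ 380 bar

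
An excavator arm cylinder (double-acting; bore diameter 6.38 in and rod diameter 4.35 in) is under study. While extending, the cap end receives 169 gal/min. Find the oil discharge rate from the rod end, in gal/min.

Q_out ≈ 90.4 gal/min

Cap-side area A_cap = π/4 × (6.38 in)² = 31.97 in^2
Rod-side annular area A_ann = π/4 × (6.38² − 4.35²) = 17.11 in^2
Piston speed v = Q_in/A_cap; rod-end outflow Q_out = v × A_ann = Q_in × A_ann/A_cap.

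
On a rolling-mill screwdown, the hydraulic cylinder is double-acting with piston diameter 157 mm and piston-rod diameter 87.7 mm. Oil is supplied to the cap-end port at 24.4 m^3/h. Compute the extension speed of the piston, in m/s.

Cap-side area A_cap = π/4 × (157 mm)² = 19360 mm^2
v = Q / A

v ≈ 0.350 m/s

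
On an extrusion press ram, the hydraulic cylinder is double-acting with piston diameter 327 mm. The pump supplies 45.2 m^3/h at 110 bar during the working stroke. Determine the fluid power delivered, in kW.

Hydraulic power = P × Q

W ≈ 138 kW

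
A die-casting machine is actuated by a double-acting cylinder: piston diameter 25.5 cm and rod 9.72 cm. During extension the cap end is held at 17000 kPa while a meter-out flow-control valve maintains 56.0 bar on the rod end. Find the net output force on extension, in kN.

F ≈ 624 kN

Cap-side area A_cap = π/4 × (25.5 cm)² = 510.7 cm^2
Rod-side annular area A_ann = π/4 × (25.5² − 9.72²) = 436.5 cm^2
Net thrust = P_cap·A_cap − P_rod·A_ann = 868.2 kN − 244.4 kN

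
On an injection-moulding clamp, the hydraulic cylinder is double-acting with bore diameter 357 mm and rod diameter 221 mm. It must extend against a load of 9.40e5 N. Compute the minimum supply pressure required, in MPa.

P ≈ 9.39 MPa

Cap-side area A_cap = π/4 × (357 mm)² = 1.001e5 mm^2
P = F / A = 9.40e5 N / A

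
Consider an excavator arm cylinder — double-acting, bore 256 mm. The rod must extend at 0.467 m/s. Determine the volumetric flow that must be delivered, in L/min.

Cap-side area A_cap = π/4 × (256 mm)² = 51470 mm^2
Q = A × v

Q ≈ 1440 L/min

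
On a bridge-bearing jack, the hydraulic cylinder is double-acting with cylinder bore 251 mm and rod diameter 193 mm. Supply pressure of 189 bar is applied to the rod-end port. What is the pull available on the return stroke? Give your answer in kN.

Rod-side annular area A_ann = π/4 × (251² − 193²) = 20230 mm^2
On retraction the pressure acts on the annular area (bore minus rod).
F = P × A_ann

F ≈ 382 kN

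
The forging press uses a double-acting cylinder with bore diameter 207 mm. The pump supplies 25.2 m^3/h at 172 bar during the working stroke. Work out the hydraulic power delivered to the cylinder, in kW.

W ≈ 120 kW

Hydraulic power = P × Q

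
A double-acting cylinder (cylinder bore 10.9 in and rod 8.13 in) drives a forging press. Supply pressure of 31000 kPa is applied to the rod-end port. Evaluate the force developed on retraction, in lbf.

Rod-side annular area A_ann = π/4 × (10.9² − 8.13²) = 41.40 in^2
On retraction the pressure acts on the annular area (bore minus rod).
F = P × A_ann

F ≈ 1.86e5 lbf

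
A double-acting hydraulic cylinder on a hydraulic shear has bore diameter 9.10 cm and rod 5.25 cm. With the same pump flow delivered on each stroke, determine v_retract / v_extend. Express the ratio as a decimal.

Cap-side area A_cap = π/4 × (9.10 cm)² = 65.04 cm^2
Rod-side annular area A_ann = π/4 × (9.10² − 5.25²) = 43.39 cm^2
For equal Q, v ∝ 1/A, so v_ret/v_ext = A_cap/A_ann.

v_ret/v_ext ≈ 1.50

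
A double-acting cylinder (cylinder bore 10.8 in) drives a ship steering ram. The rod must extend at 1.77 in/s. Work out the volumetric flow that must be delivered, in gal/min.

Q ≈ 42.1 gal/min

Cap-side area A_cap = π/4 × (10.8 in)² = 91.61 in^2
Q = A × v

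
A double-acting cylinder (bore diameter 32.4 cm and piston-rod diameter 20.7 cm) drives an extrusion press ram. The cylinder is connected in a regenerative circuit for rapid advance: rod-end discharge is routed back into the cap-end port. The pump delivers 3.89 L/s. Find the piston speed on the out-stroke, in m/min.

In regeneration the rod-end outflow joins the pump flow into the cap end, so the net volume the pump must supply per unit advance equals the rod cross-section area.
Rod cross-section A_rod = π/4 × (20.7 cm)² = 336.5 cm^2
v = Q_pump / A_rod

v ≈ 6.94 m/min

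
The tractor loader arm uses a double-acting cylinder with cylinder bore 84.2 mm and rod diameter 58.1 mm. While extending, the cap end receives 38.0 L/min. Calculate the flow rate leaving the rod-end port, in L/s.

Q_out ≈ 0.332 L/s

Cap-side area A_cap = π/4 × (84.2 mm)² = 5568 mm^2
Rod-side annular area A_ann = π/4 × (84.2² − 58.1²) = 2917 mm^2
Piston speed v = Q_in/A_cap; rod-end outflow Q_out = v × A_ann = Q_in × A_ann/A_cap.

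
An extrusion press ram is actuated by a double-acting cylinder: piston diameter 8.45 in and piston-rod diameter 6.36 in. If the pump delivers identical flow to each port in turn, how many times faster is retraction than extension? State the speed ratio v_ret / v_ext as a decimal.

v_ret/v_ext ≈ 2.31

Cap-side area A_cap = π/4 × (8.45 in)² = 56.08 in^2
Rod-side annular area A_ann = π/4 × (8.45² − 6.36²) = 24.31 in^2
For equal Q, v ∝ 1/A, so v_ret/v_ext = A_cap/A_ann.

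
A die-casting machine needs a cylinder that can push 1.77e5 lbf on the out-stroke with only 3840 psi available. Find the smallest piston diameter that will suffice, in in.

Extension force acts on the full piston face: F = P × (π/4)D².
D = √(4F / (πP)) = √(4 × 1.77e5 lbf / (π × 3840 psi))

D ≈ 7.66 in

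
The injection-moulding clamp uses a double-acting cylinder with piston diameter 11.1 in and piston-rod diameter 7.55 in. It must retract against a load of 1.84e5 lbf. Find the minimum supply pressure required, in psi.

Rod-side annular area A_ann = π/4 × (11.1² − 7.55²) = 52.00 in^2
Retraction: pressure acts on the annular area.
P = F / A = 1.84e5 lbf / A

P ≈ 3540 psi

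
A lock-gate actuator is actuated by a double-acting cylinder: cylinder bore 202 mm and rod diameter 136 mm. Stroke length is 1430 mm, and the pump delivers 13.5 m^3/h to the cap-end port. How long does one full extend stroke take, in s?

Cap-side area A_cap = π/4 × (202 mm)² = 32050 mm^2
Swept volume V = A × L; t = V / Q = A·L / Q

t ≈ 12.2 s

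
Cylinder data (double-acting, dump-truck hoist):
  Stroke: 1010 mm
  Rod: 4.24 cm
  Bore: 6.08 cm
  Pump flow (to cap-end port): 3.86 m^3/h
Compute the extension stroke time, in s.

t ≈ 2.73 s

Cap-side area A_cap = π/4 × (6.08 cm)² = 29.03 cm^2
Swept volume V = A × L; t = V / Q = A·L / Q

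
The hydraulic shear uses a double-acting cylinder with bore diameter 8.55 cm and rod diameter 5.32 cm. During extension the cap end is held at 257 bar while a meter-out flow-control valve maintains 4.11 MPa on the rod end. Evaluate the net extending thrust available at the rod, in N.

F ≈ 1.33e5 N

Cap-side area A_cap = π/4 × (8.55 cm)² = 57.41 cm^2
Rod-side annular area A_ann = π/4 × (8.55² − 5.32²) = 35.19 cm^2
Net thrust = P_cap·A_cap − P_rod·A_ann = 1.476e5 N − 14460 N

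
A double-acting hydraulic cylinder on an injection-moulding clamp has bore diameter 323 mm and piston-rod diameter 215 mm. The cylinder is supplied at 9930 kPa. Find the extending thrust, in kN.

Cap-side area A_cap = π/4 × (323 mm)² = 81940 mm^2
F = P × A_cap = 9930 kPa × A_cap

F ≈ 814 kN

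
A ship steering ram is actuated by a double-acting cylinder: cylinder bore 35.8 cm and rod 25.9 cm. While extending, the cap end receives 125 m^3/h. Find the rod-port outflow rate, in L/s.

Cap-side area A_cap = π/4 × (35.8 cm)² = 1007 cm^2
Rod-side annular area A_ann = π/4 × (35.8² − 25.9²) = 479.7 cm^2
Piston speed v = Q_in/A_cap; rod-end outflow Q_out = v × A_ann = Q_in × A_ann/A_cap.

Q_out ≈ 16.5 L/s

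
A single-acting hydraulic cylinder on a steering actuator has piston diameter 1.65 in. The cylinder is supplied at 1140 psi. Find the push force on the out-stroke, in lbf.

Cap-side area A_cap = π/4 × (1.65 in)² = 2.138 in^2
F = P × A_cap = 1140 psi × A_cap

F ≈ 2440 lbf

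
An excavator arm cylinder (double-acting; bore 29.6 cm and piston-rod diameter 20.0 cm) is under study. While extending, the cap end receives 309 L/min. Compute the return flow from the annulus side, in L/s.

Cap-side area A_cap = π/4 × (29.6 cm)² = 688.1 cm^2
Rod-side annular area A_ann = π/4 × (29.6² − 20.0²) = 374.0 cm^2
Piston speed v = Q_in/A_cap; rod-end outflow Q_out = v × A_ann = Q_in × A_ann/A_cap.

Q_out ≈ 2.80 L/s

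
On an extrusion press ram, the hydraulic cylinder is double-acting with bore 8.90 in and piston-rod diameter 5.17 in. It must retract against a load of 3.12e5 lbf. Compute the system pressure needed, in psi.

P ≈ 7570 psi

Rod-side annular area A_ann = π/4 × (8.90² − 5.17²) = 41.22 in^2
Retraction: pressure acts on the annular area.
P = F / A = 3.12e5 lbf / A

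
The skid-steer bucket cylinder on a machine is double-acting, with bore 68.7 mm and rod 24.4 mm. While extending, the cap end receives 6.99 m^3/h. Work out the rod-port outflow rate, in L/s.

Cap-side area A_cap = π/4 × (68.7 mm)² = 3707 mm^2
Rod-side annular area A_ann = π/4 × (68.7² − 24.4²) = 3239 mm^2
Piston speed v = Q_in/A_cap; rod-end outflow Q_out = v × A_ann = Q_in × A_ann/A_cap.

Q_out ≈ 1.70 L/s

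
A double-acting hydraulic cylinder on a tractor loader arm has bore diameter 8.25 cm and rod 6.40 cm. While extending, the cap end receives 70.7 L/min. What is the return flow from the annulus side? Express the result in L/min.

Q_out ≈ 28.2 L/min

Cap-side area A_cap = π/4 × (8.25 cm)² = 53.46 cm^2
Rod-side annular area A_ann = π/4 × (8.25² − 6.40²) = 21.29 cm^2
Piston speed v = Q_in/A_cap; rod-end outflow Q_out = v × A_ann = Q_in × A_ann/A_cap.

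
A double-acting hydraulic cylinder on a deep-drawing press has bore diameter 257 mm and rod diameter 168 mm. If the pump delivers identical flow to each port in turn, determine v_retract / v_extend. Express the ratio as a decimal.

v_ret/v_ext ≈ 1.75

Cap-side area A_cap = π/4 × (257 mm)² = 51870 mm^2
Rod-side annular area A_ann = π/4 × (257² − 168²) = 29710 mm^2
For equal Q, v ∝ 1/A, so v_ret/v_ext = A_cap/A_ann.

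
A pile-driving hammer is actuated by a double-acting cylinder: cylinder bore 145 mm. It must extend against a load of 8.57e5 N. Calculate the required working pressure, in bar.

P ≈ 519 bar

Cap-side area A_cap = π/4 × (145 mm)² = 16510 mm^2
P = F / A = 8.57e5 N / A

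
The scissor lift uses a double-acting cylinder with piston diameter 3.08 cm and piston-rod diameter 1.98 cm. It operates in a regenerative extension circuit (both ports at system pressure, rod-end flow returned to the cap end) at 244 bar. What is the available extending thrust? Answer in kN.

With equal pressure on both faces, forces on the annular region cancel; the net push is pressure × rod cross-section.
Rod cross-section A_rod = π/4 × (1.98 cm)² = 3.079 cm^2
F = P × A_rod

F ≈ 7.51 kN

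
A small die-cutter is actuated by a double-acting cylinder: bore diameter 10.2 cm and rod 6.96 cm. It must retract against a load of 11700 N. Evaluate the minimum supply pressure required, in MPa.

P ≈ 2.68 MPa

Rod-side annular area A_ann = π/4 × (10.2² − 6.96²) = 43.67 cm^2
Retraction: pressure acts on the annular area.
P = F / A = 11700 N / A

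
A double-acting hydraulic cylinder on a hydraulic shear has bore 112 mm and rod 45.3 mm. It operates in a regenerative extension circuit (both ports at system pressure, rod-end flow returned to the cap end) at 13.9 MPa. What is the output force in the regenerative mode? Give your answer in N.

F ≈ 22400 N

With equal pressure on both faces, forces on the annular region cancel; the net push is pressure × rod cross-section.
Rod cross-section A_rod = π/4 × (45.3 mm)² = 1612 mm^2
F = P × A_rod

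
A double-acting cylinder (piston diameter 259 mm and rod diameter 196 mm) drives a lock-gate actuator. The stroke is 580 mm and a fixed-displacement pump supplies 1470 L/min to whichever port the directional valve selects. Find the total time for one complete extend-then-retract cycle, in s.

t ≈ 1.78 s

Cap-side area A_cap = π/4 × (259 mm)² = 52690 mm^2
Rod-side annular area A_ann = π/4 × (259² − 196²) = 22510 mm^2
t_ext = A_cap·L/Q = 1.247 s
t_ret = A_ann·L/Q = 0.5330 s
t_cycle = t_ext + t_ret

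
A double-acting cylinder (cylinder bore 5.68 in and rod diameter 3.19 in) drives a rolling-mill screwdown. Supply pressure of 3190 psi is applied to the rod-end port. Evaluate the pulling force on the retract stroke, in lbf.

F ≈ 55300 lbf

Rod-side annular area A_ann = π/4 × (5.68² − 3.19²) = 17.35 in^2
On retraction the pressure acts on the annular area (bore minus rod).
F = P × A_ann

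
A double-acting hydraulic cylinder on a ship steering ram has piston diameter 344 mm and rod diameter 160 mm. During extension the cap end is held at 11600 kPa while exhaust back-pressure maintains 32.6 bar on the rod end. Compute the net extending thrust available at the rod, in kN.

Cap-side area A_cap = π/4 × (344 mm)² = 92940 mm^2
Rod-side annular area A_ann = π/4 × (344² − 160²) = 72830 mm^2
Net thrust = P_cap·A_cap − P_rod·A_ann = 1078 kN − 237.4 kN

F ≈ 841 kN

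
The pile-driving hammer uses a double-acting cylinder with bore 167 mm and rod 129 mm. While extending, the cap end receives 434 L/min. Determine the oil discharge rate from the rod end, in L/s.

Cap-side area A_cap = π/4 × (167 mm)² = 21900 mm^2
Rod-side annular area A_ann = π/4 × (167² − 129²) = 8834 mm^2
Piston speed v = Q_in/A_cap; rod-end outflow Q_out = v × A_ann = Q_in × A_ann/A_cap.

Q_out ≈ 2.92 L/s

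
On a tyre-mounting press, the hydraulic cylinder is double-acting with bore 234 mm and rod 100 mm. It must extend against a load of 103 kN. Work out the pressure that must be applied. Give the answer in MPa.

P ≈ 2.40 MPa

Cap-side area A_cap = π/4 × (234 mm)² = 43010 mm^2
P = F / A = 103 kN / A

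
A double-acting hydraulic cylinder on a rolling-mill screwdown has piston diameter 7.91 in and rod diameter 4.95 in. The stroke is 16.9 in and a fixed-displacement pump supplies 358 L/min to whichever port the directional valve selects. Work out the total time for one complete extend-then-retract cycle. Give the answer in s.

t ≈ 3.67 s

Cap-side area A_cap = π/4 × (7.91 in)² = 49.14 in^2
Rod-side annular area A_ann = π/4 × (7.91² − 4.95²) = 29.90 in^2
t_ext = A_cap·L/Q = 2.281 s
t_ret = A_ann·L/Q = 1.388 s
t_cycle = t_ext + t_ret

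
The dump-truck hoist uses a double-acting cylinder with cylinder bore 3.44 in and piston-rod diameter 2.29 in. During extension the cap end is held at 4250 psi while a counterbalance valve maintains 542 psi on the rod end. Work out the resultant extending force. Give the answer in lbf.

Cap-side area A_cap = π/4 × (3.44 in)² = 9.294 in^2
Rod-side annular area A_ann = π/4 × (3.44² − 2.29²) = 5.175 in^2
Net thrust = P_cap·A_cap − P_rod·A_ann = 39500 lbf − 2805 lbf

F ≈ 36700 lbf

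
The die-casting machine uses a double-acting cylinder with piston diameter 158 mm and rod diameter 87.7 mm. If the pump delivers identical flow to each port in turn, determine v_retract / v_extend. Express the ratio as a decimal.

Cap-side area A_cap = π/4 × (158 mm)² = 19610 mm^2
Rod-side annular area A_ann = π/4 × (158² − 87.7²) = 13570 mm^2
For equal Q, v ∝ 1/A, so v_ret/v_ext = A_cap/A_ann.

v_ret/v_ext ≈ 1.45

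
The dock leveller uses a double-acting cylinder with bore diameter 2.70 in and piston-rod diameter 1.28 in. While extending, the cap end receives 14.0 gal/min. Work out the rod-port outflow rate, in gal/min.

Q_out ≈ 10.9 gal/min

Cap-side area A_cap = π/4 × (2.70 in)² = 5.726 in^2
Rod-side annular area A_ann = π/4 × (2.70² − 1.28²) = 4.439 in^2
Piston speed v = Q_in/A_cap; rod-end outflow Q_out = v × A_ann = Q_in × A_ann/A_cap.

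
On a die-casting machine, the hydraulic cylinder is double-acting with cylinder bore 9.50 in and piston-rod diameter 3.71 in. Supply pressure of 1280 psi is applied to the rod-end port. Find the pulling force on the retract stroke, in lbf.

F ≈ 76900 lbf

Rod-side annular area A_ann = π/4 × (9.50² − 3.71²) = 60.07 in^2
On retraction the pressure acts on the annular area (bore minus rod).
F = P × A_ann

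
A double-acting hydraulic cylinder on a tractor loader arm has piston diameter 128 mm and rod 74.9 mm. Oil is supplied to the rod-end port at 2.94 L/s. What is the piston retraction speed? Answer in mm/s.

Rod-side annular area A_ann = π/4 × (128² − 74.9²) = 8462 mm^2
Flow into the rod-end port fills the annular volume.
v = Q / A

v ≈ 347 mm/s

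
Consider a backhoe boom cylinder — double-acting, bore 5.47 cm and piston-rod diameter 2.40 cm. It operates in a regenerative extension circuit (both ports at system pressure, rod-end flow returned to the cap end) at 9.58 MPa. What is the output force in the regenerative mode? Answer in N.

F ≈ 4330 N

With equal pressure on both faces, forces on the annular region cancel; the net push is pressure × rod cross-section.
Rod cross-section A_rod = π/4 × (2.40 cm)² = 4.524 cm^2
F = P × A_rod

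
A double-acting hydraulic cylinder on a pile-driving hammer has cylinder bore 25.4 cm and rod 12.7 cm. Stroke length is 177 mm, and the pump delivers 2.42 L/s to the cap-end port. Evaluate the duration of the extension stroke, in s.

Cap-side area A_cap = π/4 × (25.4 cm)² = 506.7 cm^2
Swept volume V = A × L; t = V / Q = A·L / Q

t ≈ 3.71 s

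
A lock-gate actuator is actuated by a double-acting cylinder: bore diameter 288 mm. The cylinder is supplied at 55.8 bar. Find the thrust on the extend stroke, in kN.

Cap-side area A_cap = π/4 × (288 mm)² = 65140 mm^2
F = P × A_cap = 55.8 bar × A_cap

F ≈ 364 kN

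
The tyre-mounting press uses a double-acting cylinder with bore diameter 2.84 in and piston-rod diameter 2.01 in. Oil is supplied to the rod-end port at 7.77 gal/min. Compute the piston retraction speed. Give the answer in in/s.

Rod-side annular area A_ann = π/4 × (2.84² − 2.01²) = 3.162 in^2
Flow into the rod-end port fills the annular volume.
v = Q / A

v ≈ 9.46 in/s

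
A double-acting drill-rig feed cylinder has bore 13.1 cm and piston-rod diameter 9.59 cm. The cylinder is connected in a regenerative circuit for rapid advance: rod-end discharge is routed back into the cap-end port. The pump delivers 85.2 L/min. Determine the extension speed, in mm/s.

v ≈ 197 mm/s

In regeneration the rod-end outflow joins the pump flow into the cap end, so the net volume the pump must supply per unit advance equals the rod cross-section area.
Rod cross-section A_rod = π/4 × (9.59 cm)² = 72.23 cm^2
v = Q_pump / A_rod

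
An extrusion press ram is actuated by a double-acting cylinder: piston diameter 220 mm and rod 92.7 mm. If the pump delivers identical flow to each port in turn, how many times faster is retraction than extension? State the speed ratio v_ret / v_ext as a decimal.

Cap-side area A_cap = π/4 × (220 mm)² = 38010 mm^2
Rod-side annular area A_ann = π/4 × (220² − 92.7²) = 31260 mm^2
For equal Q, v ∝ 1/A, so v_ret/v_ext = A_cap/A_ann.

v_ret/v_ext ≈ 1.22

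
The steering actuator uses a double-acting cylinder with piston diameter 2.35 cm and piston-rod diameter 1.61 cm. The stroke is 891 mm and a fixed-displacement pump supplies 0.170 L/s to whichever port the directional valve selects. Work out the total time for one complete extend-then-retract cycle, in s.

Cap-side area A_cap = π/4 × (2.35 cm)² = 4.337 cm^2
Rod-side annular area A_ann = π/4 × (2.35² − 1.61²) = 2.302 cm^2
t_ext = A_cap·L/Q = 2.273 s
t_ret = A_ann·L/Q = 1.206 s
t_cycle = t_ext + t_ret

t ≈ 3.48 s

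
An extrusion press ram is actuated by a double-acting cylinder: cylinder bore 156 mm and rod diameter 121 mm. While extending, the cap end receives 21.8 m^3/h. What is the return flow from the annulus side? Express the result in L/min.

Q_out ≈ 145 L/min

Cap-side area A_cap = π/4 × (156 mm)² = 19110 mm^2
Rod-side annular area A_ann = π/4 × (156² − 121²) = 7614 mm^2
Piston speed v = Q_in/A_cap; rod-end outflow Q_out = v × A_ann = Q_in × A_ann/A_cap.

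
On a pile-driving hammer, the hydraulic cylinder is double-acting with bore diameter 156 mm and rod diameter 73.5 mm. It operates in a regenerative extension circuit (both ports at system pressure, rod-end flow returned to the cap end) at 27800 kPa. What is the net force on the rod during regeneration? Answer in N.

With equal pressure on both faces, forces on the annular region cancel; the net push is pressure × rod cross-section.
Rod cross-section A_rod = π/4 × (73.5 mm)² = 4243 mm^2
F = P × A_rod

F ≈ 1.18e5 N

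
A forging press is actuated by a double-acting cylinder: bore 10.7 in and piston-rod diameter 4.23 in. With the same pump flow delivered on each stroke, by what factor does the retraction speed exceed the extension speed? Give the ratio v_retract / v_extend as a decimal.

Cap-side area A_cap = π/4 × (10.7 in)² = 89.92 in^2
Rod-side annular area A_ann = π/4 × (10.7² − 4.23²) = 75.87 in^2
For equal Q, v ∝ 1/A, so v_ret/v_ext = A_cap/A_ann.

v_ret/v_ext ≈ 1.19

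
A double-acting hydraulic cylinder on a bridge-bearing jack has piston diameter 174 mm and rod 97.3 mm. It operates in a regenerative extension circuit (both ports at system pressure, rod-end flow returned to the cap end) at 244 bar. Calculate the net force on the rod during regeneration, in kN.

F ≈ 181 kN

With equal pressure on both faces, forces on the annular region cancel; the net push is pressure × rod cross-section.
Rod cross-section A_rod = π/4 × (97.3 mm)² = 7436 mm^2
F = P × A_rod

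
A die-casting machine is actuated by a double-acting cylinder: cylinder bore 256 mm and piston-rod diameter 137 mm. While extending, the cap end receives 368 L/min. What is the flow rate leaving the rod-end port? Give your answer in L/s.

Cap-side area A_cap = π/4 × (256 mm)² = 51470 mm^2
Rod-side annular area A_ann = π/4 × (256² − 137²) = 36730 mm^2
Piston speed v = Q_in/A_cap; rod-end outflow Q_out = v × A_ann = Q_in × A_ann/A_cap.

Q_out ≈ 4.38 L/s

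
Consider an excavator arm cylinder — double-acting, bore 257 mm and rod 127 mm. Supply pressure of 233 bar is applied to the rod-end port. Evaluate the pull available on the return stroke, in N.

F ≈ 9.14e5 N

Rod-side annular area A_ann = π/4 × (257² − 127²) = 39210 mm^2
On retraction the pressure acts on the annular area (bore minus rod).
F = P × A_ann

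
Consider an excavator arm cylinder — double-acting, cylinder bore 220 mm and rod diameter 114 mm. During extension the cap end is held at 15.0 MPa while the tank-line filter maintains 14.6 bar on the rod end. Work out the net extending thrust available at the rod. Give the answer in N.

F ≈ 5.30e5 N

Cap-side area A_cap = π/4 × (220 mm)² = 38010 mm^2
Rod-side annular area A_ann = π/4 × (220² − 114²) = 27810 mm^2
Net thrust = P_cap·A_cap − P_rod·A_ann = 5.702e5 N − 40600 N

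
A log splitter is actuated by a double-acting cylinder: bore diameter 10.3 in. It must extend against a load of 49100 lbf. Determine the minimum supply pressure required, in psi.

P ≈ 589 psi

Cap-side area A_cap = π/4 × (10.3 in)² = 83.32 in^2
P = F / A = 49100 lbf / A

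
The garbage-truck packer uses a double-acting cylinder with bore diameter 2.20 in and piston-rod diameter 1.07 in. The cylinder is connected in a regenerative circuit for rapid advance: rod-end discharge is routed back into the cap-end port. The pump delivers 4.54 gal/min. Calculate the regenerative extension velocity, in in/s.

In regeneration the rod-end outflow joins the pump flow into the cap end, so the net volume the pump must supply per unit advance equals the rod cross-section area.
Rod cross-section A_rod = π/4 × (1.07 in)² = 0.8992 in^2
v = Q_pump / A_rod

v ≈ 19.4 in/s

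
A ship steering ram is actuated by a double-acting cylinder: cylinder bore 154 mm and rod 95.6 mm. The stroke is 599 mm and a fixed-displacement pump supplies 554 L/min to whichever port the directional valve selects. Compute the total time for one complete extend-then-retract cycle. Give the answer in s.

t ≈ 1.95 s

Cap-side area A_cap = π/4 × (154 mm)² = 18630 mm^2
Rod-side annular area A_ann = π/4 × (154² − 95.6²) = 11450 mm^2
t_ext = A_cap·L/Q = 1.208 s
t_ret = A_ann·L/Q = 0.7427 s
t_cycle = t_ext + t_ret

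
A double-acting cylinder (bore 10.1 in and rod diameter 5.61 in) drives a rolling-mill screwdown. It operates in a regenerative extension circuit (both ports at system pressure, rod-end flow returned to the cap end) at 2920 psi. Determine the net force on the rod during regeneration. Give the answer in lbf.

With equal pressure on both faces, forces on the annular region cancel; the net push is pressure × rod cross-section.
Rod cross-section A_rod = π/4 × (5.61 in)² = 24.72 in^2
F = P × A_rod

F ≈ 72200 lbf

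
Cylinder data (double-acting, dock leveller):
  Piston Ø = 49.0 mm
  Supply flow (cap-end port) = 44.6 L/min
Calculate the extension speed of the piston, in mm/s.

v ≈ 394 mm/s

Cap-side area A_cap = π/4 × (49.0 mm)² = 1886 mm^2
v = Q / A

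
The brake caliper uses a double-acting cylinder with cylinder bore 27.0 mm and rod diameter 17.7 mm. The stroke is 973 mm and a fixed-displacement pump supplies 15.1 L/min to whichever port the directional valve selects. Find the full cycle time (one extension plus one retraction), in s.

Cap-side area A_cap = π/4 × (27.0 mm)² = 572.6 mm^2
Rod-side annular area A_ann = π/4 × (27.0² − 17.7²) = 326.5 mm^2
t_ext = A_cap·L/Q = 2.214 s
t_ret = A_ann·L/Q = 1.262 s
t_cycle = t_ext + t_ret

t ≈ 3.48 s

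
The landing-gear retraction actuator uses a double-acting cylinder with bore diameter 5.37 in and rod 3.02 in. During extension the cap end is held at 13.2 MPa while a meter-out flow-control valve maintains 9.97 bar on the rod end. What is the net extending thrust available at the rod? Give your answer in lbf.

Cap-side area A_cap = π/4 × (5.37 in)² = 22.65 in^2
Rod-side annular area A_ann = π/4 × (5.37² − 3.02²) = 15.49 in^2
Net thrust = P_cap·A_cap − P_rod·A_ann = 43360 lbf − 2239 lbf

F ≈ 41100 lbf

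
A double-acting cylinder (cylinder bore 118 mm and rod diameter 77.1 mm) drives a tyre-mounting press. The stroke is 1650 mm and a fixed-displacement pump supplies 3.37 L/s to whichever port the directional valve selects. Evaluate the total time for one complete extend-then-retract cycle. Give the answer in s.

t ≈ 8.42 s

Cap-side area A_cap = π/4 × (118 mm)² = 10940 mm^2
Rod-side annular area A_ann = π/4 × (118² − 77.1²) = 6267 mm^2
t_ext = A_cap·L/Q = 5.354 s
t_ret = A_ann·L/Q = 3.068 s
t_cycle = t_ext + t_ret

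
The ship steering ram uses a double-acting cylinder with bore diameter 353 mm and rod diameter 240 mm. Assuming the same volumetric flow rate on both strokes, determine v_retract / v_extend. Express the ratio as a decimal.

v_ret/v_ext ≈ 1.86

Cap-side area A_cap = π/4 × (353 mm)² = 97870 mm^2
Rod-side annular area A_ann = π/4 × (353² − 240²) = 52630 mm^2
For equal Q, v ∝ 1/A, so v_ret/v_ext = A_cap/A_ann.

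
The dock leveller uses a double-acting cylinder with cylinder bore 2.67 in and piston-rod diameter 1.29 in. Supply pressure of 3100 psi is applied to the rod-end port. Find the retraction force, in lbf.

F ≈ 13300 lbf

Rod-side annular area A_ann = π/4 × (2.67² − 1.29²) = 4.292 in^2
On retraction the pressure acts on the annular area (bore minus rod).
F = P × A_ann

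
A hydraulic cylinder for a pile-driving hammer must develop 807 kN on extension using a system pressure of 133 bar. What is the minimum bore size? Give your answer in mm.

D ≈ 278 mm

Extension force acts on the full piston face: F = P × (π/4)D².
D = √(4F / (πP)) = √(4 × 807 kN / (π × 133 bar))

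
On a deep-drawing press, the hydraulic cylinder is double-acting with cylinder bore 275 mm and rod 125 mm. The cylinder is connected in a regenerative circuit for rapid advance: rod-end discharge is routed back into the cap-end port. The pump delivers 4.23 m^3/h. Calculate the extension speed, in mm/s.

In regeneration the rod-end outflow joins the pump flow into the cap end, so the net volume the pump must supply per unit advance equals the rod cross-section area.
Rod cross-section A_rod = π/4 × (125 mm)² = 12270 mm^2
v = Q_pump / A_rod

v ≈ 95.7 mm/s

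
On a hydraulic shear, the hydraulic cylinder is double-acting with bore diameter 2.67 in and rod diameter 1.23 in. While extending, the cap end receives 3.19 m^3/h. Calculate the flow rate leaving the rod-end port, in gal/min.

Q_out ≈ 11.1 gal/min

Cap-side area A_cap = π/4 × (2.67 in)² = 5.599 in^2
Rod-side annular area A_ann = π/4 × (2.67² − 1.23²) = 4.411 in^2
Piston speed v = Q_in/A_cap; rod-end outflow Q_out = v × A_ann = Q_in × A_ann/A_cap.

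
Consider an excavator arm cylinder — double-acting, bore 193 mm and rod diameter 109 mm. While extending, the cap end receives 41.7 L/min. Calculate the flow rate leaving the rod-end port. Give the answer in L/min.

Cap-side area A_cap = π/4 × (193 mm)² = 29260 mm^2
Rod-side annular area A_ann = π/4 × (193² − 109²) = 19920 mm^2
Piston speed v = Q_in/A_cap; rod-end outflow Q_out = v × A_ann = Q_in × A_ann/A_cap.

Q_out ≈ 28.4 L/min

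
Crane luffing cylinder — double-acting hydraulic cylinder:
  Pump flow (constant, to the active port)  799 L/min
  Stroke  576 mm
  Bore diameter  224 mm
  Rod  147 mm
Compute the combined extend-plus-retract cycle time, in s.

Cap-side area A_cap = π/4 × (224 mm)² = 39410 mm^2
Rod-side annular area A_ann = π/4 × (224² − 147²) = 22440 mm^2
t_ext = A_cap·L/Q = 1.705 s
t_ret = A_ann·L/Q = 0.9705 s
t_cycle = t_ext + t_ret

t ≈ 2.68 s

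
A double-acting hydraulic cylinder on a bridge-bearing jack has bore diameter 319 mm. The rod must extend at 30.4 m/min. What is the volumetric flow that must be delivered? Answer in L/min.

Q ≈ 2430 L/min

Cap-side area A_cap = π/4 × (319 mm)² = 79920 mm^2
Q = A × v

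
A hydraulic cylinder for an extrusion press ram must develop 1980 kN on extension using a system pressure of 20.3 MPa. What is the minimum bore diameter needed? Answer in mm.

Extension force acts on the full piston face: F = P × (π/4)D².
D = √(4F / (πP)) = √(4 × 1980 kN / (π × 20.3 MPa))

D ≈ 352 mm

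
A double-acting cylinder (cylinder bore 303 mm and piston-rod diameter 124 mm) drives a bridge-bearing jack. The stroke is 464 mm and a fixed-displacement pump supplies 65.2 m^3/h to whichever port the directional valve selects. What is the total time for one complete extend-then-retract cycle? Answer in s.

t ≈ 3.39 s

Cap-side area A_cap = π/4 × (303 mm)² = 72110 mm^2
Rod-side annular area A_ann = π/4 × (303² − 124²) = 60030 mm^2
t_ext = A_cap·L/Q = 1.847 s
t_ret = A_ann·L/Q = 1.538 s
t_cycle = t_ext + t_ret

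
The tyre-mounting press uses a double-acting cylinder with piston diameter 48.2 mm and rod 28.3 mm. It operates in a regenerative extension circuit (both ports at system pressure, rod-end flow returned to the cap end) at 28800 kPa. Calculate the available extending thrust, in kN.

With equal pressure on both faces, forces on the annular region cancel; the net push is pressure × rod cross-section.
Rod cross-section A_rod = π/4 × (28.3 mm)² = 629.0 mm^2
F = P × A_rod

F ≈ 18.1 kN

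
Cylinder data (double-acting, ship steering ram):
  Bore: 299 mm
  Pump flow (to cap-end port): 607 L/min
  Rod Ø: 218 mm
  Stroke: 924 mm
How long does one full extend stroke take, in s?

t ≈ 6.41 s

Cap-side area A_cap = π/4 × (299 mm)² = 70220 mm^2
Swept volume V = A × L; t = V / Q = A·L / Q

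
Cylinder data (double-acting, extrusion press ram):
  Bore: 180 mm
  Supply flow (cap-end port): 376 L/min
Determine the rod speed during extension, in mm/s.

v ≈ 246 mm/s

Cap-side area A_cap = π/4 × (180 mm)² = 25450 mm^2
v = Q / A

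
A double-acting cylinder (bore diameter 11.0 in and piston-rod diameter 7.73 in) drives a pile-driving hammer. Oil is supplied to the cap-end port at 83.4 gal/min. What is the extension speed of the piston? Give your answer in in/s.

v ≈ 3.38 in/s

Cap-side area A_cap = π/4 × (11.0 in)² = 95.03 in^2
v = Q / A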